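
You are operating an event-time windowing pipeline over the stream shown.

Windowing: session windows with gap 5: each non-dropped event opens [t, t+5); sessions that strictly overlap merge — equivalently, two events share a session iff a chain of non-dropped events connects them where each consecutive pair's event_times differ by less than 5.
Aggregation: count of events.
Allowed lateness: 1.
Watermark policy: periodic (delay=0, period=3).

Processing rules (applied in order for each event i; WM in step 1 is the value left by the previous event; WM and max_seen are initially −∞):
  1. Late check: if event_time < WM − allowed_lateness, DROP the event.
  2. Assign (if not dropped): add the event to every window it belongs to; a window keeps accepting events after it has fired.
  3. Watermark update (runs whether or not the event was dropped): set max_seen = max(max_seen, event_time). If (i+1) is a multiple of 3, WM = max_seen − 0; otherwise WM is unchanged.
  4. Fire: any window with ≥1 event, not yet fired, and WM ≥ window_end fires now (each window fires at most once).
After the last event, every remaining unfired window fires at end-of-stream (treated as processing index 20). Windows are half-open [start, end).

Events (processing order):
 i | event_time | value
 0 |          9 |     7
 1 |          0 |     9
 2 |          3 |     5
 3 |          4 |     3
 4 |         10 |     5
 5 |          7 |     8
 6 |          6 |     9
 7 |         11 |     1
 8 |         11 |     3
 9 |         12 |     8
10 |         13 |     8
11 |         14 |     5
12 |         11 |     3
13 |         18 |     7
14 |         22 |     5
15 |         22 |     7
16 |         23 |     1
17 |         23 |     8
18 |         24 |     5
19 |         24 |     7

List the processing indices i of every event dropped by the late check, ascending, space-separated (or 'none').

i=0 t=9 v=7: → [9,14); WM=−∞
i=1 t=0 v=9: → [0,5); WM=−∞
i=2 t=3 v=5: → [0,8); WM=9
i=3 t=4 v=3: DROP (t<9-1); WM=9
i=4 t=10 v=5: → [9,15); WM=9
i=5 t=7 v=8: DROP (t<9-1); WM=10
i=6 t=6 v=9: DROP (t<10-1); WM=10
i=7 t=11 v=1: → [9,16); WM=10
i=8 t=11 v=3: → [9,16); WM=11
i=9 t=12 v=8: → [9,17); WM=11
i=10 t=13 v=8: → [9,18); WM=11
i=11 t=14 v=5: → [9,19); WM=14
i=12 t=11 v=3: DROP (t<14-1); WM=14
i=13 t=18 v=7: → [9,23); WM=14
i=14 t=22 v=5: → [9,27); WM=22
i=15 t=22 v=7: → [9,27); WM=22
i=16 t=23 v=1: → [9,28); WM=22
i=17 t=23 v=8: → [9,28); WM=23
i=18 t=24 v=5: → [9,29); WM=23
i=19 t=24 v=7: → [9,29); WM=23

3 5 6 12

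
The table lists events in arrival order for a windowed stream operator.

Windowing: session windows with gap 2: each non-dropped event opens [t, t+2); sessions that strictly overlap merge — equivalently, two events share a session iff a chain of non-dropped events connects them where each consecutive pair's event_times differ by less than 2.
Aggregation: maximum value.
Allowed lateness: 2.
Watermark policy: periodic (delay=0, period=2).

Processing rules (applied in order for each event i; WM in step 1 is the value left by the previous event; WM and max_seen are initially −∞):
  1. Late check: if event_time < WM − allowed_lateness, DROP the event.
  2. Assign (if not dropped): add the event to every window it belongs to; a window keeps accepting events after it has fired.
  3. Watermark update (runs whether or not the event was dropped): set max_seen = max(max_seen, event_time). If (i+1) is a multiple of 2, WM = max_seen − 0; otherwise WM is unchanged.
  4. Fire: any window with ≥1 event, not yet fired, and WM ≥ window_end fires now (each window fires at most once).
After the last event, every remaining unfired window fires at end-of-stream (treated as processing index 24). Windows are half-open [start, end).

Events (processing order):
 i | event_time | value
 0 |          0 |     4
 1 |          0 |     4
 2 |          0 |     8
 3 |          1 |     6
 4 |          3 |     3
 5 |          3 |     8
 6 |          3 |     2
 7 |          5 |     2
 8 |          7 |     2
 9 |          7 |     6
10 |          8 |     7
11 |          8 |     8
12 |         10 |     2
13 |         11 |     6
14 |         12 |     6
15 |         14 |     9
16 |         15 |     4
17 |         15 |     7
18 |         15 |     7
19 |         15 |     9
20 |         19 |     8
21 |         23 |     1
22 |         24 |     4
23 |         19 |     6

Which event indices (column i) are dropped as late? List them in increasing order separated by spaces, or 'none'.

i=0 t=0 v=4: → [0,2); WM=−∞
i=1 t=0 v=4: → [0,2); WM=0
i=2 t=0 v=8: → [0,2); WM=0
i=3 t=1 v=6: → [0,3); WM=1
i=4 t=3 v=3: → [3,5); WM=1
i=5 t=3 v=8: → [3,5); WM=3
i=6 t=3 v=2: → [3,5); WM=3
i=7 t=5 v=2: → [5,7); WM=5
i=8 t=7 v=2: → [7,9); WM=5
i=9 t=7 v=6: → [7,9); WM=7
i=10 t=8 v=7: → [7,10); WM=7
i=11 t=8 v=8: → [7,10); WM=8
i=12 t=10 v=2: → [10,12); WM=8
i=13 t=11 v=6: → [10,13); WM=11
i=14 t=12 v=6: → [10,14); WM=11
i=15 t=14 v=9: → [14,16); WM=14
i=16 t=15 v=4: → [14,17); WM=14
i=17 t=15 v=7: → [14,17); WM=15
i=18 t=15 v=7: → [14,17); WM=15
i=19 t=15 v=9: → [14,17); WM=15
i=20 t=19 v=8: → [19,21); WM=15
i=21 t=23 v=1: → [23,25); WM=23
i=22 t=24 v=4: → [23,26); WM=23
i=23 t=19 v=6: DROP (t<23-2); WM=24

23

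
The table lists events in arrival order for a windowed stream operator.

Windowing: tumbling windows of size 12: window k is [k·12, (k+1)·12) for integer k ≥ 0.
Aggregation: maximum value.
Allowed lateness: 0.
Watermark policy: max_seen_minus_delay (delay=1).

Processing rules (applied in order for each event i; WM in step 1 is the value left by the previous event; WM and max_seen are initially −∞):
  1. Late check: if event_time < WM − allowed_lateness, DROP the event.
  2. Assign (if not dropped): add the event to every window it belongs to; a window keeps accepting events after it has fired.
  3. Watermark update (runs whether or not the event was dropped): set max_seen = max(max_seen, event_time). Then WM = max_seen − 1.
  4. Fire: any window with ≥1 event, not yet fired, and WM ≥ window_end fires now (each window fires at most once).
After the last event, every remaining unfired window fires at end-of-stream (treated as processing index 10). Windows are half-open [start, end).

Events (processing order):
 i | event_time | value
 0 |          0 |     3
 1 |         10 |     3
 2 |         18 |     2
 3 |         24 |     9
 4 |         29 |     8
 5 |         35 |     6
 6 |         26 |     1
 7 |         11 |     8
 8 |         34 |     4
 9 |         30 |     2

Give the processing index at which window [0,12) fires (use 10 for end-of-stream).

2

i=0 t=0 v=3: → [0,12); WM=-1
i=1 t=10 v=3: → [0,12); WM=9
i=2 t=18 v=2: → [12,24); WM=17; [0,12) fires=3
i=3 t=24 v=9: → [24,36); WM=23
i=4 t=29 v=8: → [24,36); WM=28; [12,24) fires=2
i=5 t=35 v=6: → [24,36); WM=34
i=6 t=26 v=1: DROP (t<34-0); WM=34
i=7 t=11 v=8: DROP (t<34-0); WM=34
i=8 t=34 v=4: → [24,36); WM=34
i=9 t=30 v=2: DROP (t<34-0); WM=34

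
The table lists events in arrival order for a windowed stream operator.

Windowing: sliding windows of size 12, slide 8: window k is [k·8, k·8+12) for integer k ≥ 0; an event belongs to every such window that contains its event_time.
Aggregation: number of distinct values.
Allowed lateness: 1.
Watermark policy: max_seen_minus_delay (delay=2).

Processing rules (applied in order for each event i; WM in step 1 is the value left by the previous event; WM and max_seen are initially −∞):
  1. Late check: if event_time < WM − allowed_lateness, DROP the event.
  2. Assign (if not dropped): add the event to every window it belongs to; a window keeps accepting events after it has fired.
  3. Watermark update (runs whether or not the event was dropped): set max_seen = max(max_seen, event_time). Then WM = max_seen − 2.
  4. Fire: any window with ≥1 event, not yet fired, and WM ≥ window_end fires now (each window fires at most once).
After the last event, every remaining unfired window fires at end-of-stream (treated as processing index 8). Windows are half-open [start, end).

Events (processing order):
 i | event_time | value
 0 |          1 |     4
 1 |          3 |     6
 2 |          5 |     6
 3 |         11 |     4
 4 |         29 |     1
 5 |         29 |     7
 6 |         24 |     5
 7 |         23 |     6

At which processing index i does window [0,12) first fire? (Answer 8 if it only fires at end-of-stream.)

i=0 t=1 v=4: → [0,12); WM=-1
i=1 t=3 v=6: → [0,12); WM=1
i=2 t=5 v=6: → [0,12); WM=3
i=3 t=11 v=4: → [8,20),[0,12); WM=9
i=4 t=29 v=1: → [24,36); WM=27; [0,12) fires=2 [8,20) fires=1
i=5 t=29 v=7: → [24,36); WM=27
i=6 t=24 v=5: DROP (t<27-1); WM=27
i=7 t=23 v=6: DROP (t<27-1); WM=27

4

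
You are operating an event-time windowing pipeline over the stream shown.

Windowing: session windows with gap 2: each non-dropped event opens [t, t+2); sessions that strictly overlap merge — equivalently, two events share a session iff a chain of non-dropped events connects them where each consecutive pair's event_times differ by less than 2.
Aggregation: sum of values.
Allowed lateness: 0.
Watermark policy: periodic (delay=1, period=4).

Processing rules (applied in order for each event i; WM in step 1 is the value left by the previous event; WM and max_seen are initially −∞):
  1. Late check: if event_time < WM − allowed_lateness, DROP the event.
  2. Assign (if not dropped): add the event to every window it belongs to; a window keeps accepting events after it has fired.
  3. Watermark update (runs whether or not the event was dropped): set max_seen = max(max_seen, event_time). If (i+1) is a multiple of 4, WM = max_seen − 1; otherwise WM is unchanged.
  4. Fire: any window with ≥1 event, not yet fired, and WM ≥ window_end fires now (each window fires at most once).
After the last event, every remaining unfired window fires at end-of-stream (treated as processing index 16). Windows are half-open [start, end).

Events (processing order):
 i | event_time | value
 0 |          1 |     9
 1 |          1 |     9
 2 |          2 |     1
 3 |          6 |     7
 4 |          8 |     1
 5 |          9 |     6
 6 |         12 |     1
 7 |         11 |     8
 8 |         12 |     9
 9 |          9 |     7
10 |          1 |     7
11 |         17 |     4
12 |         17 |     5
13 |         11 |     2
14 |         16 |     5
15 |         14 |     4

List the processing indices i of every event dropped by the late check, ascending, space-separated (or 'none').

9 10 13 15

i=0 t=1 v=9: → [1,3); WM=−∞
i=1 t=1 v=9: → [1,3); WM=−∞
i=2 t=2 v=1: → [1,4); WM=−∞
i=3 t=6 v=7: → [6,8); WM=5
i=4 t=8 v=1: → [8,10); WM=5
i=5 t=9 v=6: → [8,11); WM=5
i=6 t=12 v=1: → [12,14); WM=5
i=7 t=11 v=8: → [11,14); WM=11
i=8 t=12 v=9: → [11,14); WM=11
i=9 t=9 v=7: DROP (t<11-0); WM=11
i=10 t=1 v=7: DROP (t<11-0); WM=11
i=11 t=17 v=4: → [17,19); WM=16
i=12 t=17 v=5: → [17,19); WM=16
i=13 t=11 v=2: DROP (t<16-0); WM=16
i=14 t=16 v=5: → [16,19); WM=16
i=15 t=14 v=4: DROP (t<16-0); WM=16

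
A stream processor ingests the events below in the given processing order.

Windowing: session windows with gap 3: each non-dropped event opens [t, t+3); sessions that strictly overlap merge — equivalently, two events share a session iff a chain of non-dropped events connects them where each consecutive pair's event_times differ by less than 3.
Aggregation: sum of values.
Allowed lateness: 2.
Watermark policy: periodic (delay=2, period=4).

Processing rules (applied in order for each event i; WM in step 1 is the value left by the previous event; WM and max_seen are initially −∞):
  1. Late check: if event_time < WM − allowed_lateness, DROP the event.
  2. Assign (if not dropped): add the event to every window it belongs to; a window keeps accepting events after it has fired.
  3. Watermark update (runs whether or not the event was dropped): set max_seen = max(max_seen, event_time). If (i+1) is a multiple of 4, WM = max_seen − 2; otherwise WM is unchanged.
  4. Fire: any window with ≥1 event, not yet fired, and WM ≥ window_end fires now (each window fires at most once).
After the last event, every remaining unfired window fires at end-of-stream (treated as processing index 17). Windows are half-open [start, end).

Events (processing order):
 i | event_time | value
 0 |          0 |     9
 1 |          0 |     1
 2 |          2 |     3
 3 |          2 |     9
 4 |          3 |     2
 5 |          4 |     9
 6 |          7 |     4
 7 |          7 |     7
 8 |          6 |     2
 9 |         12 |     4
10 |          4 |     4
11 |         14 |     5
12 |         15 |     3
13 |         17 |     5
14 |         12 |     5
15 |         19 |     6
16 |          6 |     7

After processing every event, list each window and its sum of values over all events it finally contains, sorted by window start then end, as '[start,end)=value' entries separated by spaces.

[0,10)=50 [12,22)=28

i=0 t=0 v=9: → [0,3); WM=−∞
i=1 t=0 v=1: → [0,3); WM=−∞
i=2 t=2 v=3: → [0,5); WM=−∞
i=3 t=2 v=9: → [0,5); WM=0
i=4 t=3 v=2: → [0,6); WM=0
i=5 t=4 v=9: → [0,7); WM=0
i=6 t=7 v=4: → [7,10); WM=0
i=7 t=7 v=7: → [7,10); WM=5
i=8 t=6 v=2: → [0,10); WM=5
i=9 t=12 v=4: → [12,15); WM=5
i=10 t=4 v=4: → [0,10); WM=5
i=11 t=14 v=5: → [12,17); WM=12
i=12 t=15 v=3: → [12,18); WM=12
i=13 t=17 v=5: → [12,20); WM=12
i=14 t=12 v=5: → [12,20); WM=12
i=15 t=19 v=6: → [12,22); WM=17
i=16 t=6 v=7: DROP (t<17-2); WM=17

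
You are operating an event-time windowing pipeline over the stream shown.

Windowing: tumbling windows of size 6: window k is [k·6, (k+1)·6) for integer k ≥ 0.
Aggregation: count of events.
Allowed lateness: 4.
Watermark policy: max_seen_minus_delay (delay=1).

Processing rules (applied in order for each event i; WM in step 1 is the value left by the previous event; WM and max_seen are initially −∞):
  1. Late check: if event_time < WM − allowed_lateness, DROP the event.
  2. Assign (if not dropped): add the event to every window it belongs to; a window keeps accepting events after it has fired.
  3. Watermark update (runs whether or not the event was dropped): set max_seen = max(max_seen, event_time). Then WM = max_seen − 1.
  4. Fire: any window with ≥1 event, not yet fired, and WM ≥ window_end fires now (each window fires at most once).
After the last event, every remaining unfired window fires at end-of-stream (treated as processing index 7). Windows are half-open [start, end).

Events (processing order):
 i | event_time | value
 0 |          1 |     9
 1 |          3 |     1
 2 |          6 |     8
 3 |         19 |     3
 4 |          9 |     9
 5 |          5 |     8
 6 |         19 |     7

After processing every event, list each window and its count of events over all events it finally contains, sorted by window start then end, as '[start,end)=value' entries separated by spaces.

i=0 t=1 v=9: → [0,6); WM=0
i=1 t=3 v=1: → [0,6); WM=2
i=2 t=6 v=8: → [6,12); WM=5
i=3 t=19 v=3: → [18,24); WM=18; [0,6) fires=2 [6,12) fires=1
i=4 t=9 v=9: DROP (t<18-4); WM=18
i=5 t=5 v=8: DROP (t<18-4); WM=18
i=6 t=19 v=7: → [18,24); WM=18

[0,6)=2 [6,12)=1 [18,24)=2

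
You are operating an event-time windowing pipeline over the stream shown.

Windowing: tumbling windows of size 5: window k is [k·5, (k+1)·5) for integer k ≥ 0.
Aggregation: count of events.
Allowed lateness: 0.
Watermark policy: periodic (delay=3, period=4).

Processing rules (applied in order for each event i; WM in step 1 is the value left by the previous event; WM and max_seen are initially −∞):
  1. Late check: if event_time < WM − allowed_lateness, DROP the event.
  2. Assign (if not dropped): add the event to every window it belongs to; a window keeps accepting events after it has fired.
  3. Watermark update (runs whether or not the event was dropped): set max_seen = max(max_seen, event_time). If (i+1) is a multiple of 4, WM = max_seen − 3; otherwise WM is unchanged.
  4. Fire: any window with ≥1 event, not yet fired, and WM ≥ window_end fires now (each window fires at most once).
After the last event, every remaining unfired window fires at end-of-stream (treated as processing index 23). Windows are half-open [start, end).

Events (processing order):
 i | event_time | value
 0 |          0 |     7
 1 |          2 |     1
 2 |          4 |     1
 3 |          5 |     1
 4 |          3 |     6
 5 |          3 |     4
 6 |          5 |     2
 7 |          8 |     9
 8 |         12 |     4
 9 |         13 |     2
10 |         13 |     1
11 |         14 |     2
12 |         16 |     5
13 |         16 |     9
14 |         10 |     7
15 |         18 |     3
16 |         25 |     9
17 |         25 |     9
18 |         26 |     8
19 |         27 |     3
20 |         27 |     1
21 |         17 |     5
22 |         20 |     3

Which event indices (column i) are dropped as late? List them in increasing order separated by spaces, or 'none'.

14 21 22

i=0 t=0 v=7: → [0,5); WM=−∞
i=1 t=2 v=1: → [0,5); WM=−∞
i=2 t=4 v=1: → [0,5); WM=−∞
i=3 t=5 v=1: → [5,10); WM=2
i=4 t=3 v=6: → [0,5); WM=2
i=5 t=3 v=4: → [0,5); WM=2
i=6 t=5 v=2: → [5,10); WM=2
i=7 t=8 v=9: → [5,10); WM=5; [0,5) fires=5
i=8 t=12 v=4: → [10,15); WM=5
i=9 t=13 v=2: → [10,15); WM=5
i=10 t=13 v=1: → [10,15); WM=5
i=11 t=14 v=2: → [10,15); WM=11; [5,10) fires=3
i=12 t=16 v=5: → [15,20); WM=11
i=13 t=16 v=9: → [15,20); WM=11
i=14 t=10 v=7: DROP (t<11-0); WM=11
i=15 t=18 v=3: → [15,20); WM=15; [10,15) fires=4
i=16 t=25 v=9: → [25,30); WM=15
i=17 t=25 v=9: → [25,30); WM=15
i=18 t=26 v=8: → [25,30); WM=15
i=19 t=27 v=3: → [25,30); WM=24; [15,20) fires=3
i=20 t=27 v=1: → [25,30); WM=24
i=21 t=17 v=5: DROP (t<24-0); WM=24
i=22 t=20 v=3: DROP (t<24-0); WM=24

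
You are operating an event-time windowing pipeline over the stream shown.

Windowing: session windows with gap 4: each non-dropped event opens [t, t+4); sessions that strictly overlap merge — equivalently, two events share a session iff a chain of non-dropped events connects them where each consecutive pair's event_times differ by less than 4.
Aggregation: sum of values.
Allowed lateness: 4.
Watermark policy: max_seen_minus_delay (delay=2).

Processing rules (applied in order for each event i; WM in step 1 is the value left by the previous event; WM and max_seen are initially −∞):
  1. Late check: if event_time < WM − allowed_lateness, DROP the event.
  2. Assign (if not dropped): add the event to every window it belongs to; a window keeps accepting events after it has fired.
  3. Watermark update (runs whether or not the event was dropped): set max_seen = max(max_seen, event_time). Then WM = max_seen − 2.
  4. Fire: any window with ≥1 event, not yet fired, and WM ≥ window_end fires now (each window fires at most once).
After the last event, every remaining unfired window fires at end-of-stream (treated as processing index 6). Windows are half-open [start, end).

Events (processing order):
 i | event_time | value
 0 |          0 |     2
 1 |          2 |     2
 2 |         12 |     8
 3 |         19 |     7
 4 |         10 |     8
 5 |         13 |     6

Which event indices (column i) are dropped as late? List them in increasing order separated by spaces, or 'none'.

i=0 t=0 v=2: → [0,4); WM=-2
i=1 t=2 v=2: → [0,6); WM=0
i=2 t=12 v=8: → [12,16); WM=10
i=3 t=19 v=7: → [19,23); WM=17
i=4 t=10 v=8: DROP (t<17-4); WM=17
i=5 t=13 v=6: → [12,17); WM=17

4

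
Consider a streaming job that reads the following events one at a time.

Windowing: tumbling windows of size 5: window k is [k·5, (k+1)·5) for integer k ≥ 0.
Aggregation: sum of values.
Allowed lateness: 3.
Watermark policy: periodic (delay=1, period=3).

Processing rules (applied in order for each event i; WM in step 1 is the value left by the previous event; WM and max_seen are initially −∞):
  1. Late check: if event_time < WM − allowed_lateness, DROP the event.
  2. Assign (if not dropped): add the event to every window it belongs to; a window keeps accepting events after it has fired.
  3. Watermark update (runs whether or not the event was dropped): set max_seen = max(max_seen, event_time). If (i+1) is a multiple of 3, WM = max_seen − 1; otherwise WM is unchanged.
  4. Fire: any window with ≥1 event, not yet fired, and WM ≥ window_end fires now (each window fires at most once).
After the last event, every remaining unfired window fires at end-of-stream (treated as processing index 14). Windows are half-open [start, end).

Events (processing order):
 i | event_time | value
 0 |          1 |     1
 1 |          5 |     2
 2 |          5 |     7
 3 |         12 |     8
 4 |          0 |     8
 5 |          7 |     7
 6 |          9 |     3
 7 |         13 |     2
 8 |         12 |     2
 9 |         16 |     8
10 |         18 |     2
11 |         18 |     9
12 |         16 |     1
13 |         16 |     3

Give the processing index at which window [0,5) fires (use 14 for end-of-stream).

5

i=0 t=1 v=1: → [0,5); WM=−∞
i=1 t=5 v=2: → [5,10); WM=−∞
i=2 t=5 v=7: → [5,10); WM=4
i=3 t=12 v=8: → [10,15); WM=4
i=4 t=0 v=8: DROP (t<4-3); WM=4
i=5 t=7 v=7: → [5,10); WM=11; [0,5) fires=1 [5,10) fires=16
i=6 t=9 v=3: → [5,10); WM=11
i=7 t=13 v=2: → [10,15); WM=11
i=8 t=12 v=2: → [10,15); WM=12
i=9 t=16 v=8: → [15,20); WM=12
i=10 t=18 v=2: → [15,20); WM=12
i=11 t=18 v=9: → [15,20); WM=17; [10,15) fires=12
i=12 t=16 v=1: → [15,20); WM=17
i=13 t=16 v=3: → [15,20); WM=17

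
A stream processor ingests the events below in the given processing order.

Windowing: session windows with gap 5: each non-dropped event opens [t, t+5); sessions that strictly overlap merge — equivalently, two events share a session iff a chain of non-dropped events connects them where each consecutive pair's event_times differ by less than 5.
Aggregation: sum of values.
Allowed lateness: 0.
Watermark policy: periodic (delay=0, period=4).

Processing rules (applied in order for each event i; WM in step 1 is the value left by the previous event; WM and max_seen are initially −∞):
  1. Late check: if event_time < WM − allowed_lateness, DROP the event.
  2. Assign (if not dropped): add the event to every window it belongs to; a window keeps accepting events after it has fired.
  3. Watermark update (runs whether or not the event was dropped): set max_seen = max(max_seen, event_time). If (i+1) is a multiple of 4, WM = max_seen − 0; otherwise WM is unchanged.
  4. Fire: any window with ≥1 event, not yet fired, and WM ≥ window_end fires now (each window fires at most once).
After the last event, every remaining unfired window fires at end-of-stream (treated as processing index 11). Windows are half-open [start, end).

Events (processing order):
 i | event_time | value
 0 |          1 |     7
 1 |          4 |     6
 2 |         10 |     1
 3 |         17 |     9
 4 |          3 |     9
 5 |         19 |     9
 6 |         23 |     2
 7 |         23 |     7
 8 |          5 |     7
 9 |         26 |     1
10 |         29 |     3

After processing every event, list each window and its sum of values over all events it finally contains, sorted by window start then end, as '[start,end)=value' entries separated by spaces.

[1,9)=13 [10,15)=1 [17,34)=31

i=0 t=1 v=7: → [1,6); WM=−∞
i=1 t=4 v=6: → [1,9); WM=−∞
i=2 t=10 v=1: → [10,15); WM=−∞
i=3 t=17 v=9: → [17,22); WM=17
i=4 t=3 v=9: DROP (t<17-0); WM=17
i=5 t=19 v=9: → [17,24); WM=17
i=6 t=23 v=2: → [17,28); WM=17
i=7 t=23 v=7: → [17,28); WM=23
i=8 t=5 v=7: DROP (t<23-0); WM=23
i=9 t=26 v=1: → [17,31); WM=23
i=10 t=29 v=3: → [17,34); WM=23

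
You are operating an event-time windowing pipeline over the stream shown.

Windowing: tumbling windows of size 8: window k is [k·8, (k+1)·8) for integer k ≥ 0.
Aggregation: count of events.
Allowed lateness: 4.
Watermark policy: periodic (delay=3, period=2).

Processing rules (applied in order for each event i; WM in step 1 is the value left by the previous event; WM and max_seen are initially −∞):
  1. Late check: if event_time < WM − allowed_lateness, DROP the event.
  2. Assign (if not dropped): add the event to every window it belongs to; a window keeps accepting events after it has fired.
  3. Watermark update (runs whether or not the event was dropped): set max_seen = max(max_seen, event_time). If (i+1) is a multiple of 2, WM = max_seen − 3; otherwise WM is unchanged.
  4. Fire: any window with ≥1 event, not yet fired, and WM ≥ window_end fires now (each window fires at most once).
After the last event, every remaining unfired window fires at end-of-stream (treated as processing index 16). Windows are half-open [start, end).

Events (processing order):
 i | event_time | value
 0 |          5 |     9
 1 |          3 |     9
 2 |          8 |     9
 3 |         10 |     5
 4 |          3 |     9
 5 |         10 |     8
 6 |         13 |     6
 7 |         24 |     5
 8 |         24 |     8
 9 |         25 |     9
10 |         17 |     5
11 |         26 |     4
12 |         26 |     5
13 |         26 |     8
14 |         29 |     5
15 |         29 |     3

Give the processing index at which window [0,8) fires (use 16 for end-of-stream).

i=0 t=5 v=9: → [0,8); WM=−∞
i=1 t=3 v=9: → [0,8); WM=2
i=2 t=8 v=9: → [8,16); WM=2
i=3 t=10 v=5: → [8,16); WM=7
i=4 t=3 v=9: → [0,8); WM=7
i=5 t=10 v=8: → [8,16); WM=7
i=6 t=13 v=6: → [8,16); WM=7
i=7 t=24 v=5: → [24,32); WM=21; [0,8) fires=3 [8,16) fires=4
i=8 t=24 v=8: → [24,32); WM=21
i=9 t=25 v=9: → [24,32); WM=22
i=10 t=17 v=5: DROP (t<22-4); WM=22
i=11 t=26 v=4: → [24,32); WM=23
i=12 t=26 v=5: → [24,32); WM=23
i=13 t=26 v=8: → [24,32); WM=23
i=14 t=29 v=5: → [24,32); WM=23
i=15 t=29 v=3: → [24,32); WM=26

7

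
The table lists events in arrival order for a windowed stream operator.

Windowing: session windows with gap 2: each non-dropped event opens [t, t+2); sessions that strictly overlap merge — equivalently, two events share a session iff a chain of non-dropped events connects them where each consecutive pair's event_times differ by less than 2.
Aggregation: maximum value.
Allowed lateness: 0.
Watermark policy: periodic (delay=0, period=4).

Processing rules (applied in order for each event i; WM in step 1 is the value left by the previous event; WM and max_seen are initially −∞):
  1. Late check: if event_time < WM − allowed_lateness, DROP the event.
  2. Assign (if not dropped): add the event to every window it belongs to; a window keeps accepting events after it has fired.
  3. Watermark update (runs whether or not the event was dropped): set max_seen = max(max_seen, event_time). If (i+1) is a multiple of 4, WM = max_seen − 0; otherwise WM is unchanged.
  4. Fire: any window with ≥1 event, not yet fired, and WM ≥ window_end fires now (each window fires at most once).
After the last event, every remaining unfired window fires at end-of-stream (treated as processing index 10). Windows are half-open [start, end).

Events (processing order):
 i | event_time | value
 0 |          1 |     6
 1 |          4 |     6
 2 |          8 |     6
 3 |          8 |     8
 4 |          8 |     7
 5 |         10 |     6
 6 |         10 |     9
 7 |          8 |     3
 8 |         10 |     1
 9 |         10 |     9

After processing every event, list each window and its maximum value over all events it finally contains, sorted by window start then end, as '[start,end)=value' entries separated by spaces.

i=0 t=1 v=6: → [1,3); WM=−∞
i=1 t=4 v=6: → [4,6); WM=−∞
i=2 t=8 v=6: → [8,10); WM=−∞
i=3 t=8 v=8: → [8,10); WM=8
i=4 t=8 v=7: → [8,10); WM=8
i=5 t=10 v=6: → [10,12); WM=8
i=6 t=10 v=9: → [10,12); WM=8
i=7 t=8 v=3: → [8,10); WM=10
i=8 t=10 v=1: → [10,12); WM=10
i=9 t=10 v=9: → [10,12); WM=10

[1,3)=6 [4,6)=6 [8,10)=8 [10,12)=9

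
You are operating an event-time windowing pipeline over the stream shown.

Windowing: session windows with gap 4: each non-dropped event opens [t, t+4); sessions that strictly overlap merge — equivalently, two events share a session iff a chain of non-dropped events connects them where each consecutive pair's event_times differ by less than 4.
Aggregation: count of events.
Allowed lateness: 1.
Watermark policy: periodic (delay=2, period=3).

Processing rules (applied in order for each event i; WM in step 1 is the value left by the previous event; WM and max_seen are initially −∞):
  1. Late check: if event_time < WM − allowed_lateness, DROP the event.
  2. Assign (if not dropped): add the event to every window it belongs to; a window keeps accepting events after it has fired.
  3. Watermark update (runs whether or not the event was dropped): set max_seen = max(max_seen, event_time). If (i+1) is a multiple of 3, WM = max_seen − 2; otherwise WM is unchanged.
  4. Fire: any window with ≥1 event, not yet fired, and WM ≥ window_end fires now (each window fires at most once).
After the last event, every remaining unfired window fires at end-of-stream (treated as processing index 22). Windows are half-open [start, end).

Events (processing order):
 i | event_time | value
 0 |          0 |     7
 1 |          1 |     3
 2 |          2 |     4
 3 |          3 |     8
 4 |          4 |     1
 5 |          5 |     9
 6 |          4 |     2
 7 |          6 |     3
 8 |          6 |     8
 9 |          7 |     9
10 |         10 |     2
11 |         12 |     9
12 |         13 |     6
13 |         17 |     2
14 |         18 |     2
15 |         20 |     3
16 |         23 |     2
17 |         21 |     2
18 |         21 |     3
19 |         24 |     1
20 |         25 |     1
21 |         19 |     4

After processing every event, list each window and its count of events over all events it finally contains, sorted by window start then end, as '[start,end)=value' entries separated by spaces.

[0,17)=13 [17,29)=8

i=0 t=0 v=7: → [0,4); WM=−∞
i=1 t=1 v=3: → [0,5); WM=−∞
i=2 t=2 v=4: → [0,6); WM=0
i=3 t=3 v=8: → [0,7); WM=0
i=4 t=4 v=1: → [0,8); WM=0
i=5 t=5 v=9: → [0,9); WM=3
i=6 t=4 v=2: → [0,9); WM=3
i=7 t=6 v=3: → [0,10); WM=3
i=8 t=6 v=8: → [0,10); WM=4
i=9 t=7 v=9: → [0,11); WM=4
i=10 t=10 v=2: → [0,14); WM=4
i=11 t=12 v=9: → [0,16); WM=10
i=12 t=13 v=6: → [0,17); WM=10
i=13 t=17 v=2: → [17,21); WM=10
i=14 t=18 v=2: → [17,22); WM=16
i=15 t=20 v=3: → [17,24); WM=16
i=16 t=23 v=2: → [17,27); WM=16
i=17 t=21 v=2: → [17,27); WM=21
i=18 t=21 v=3: → [17,27); WM=21
i=19 t=24 v=1: → [17,28); WM=21
i=20 t=25 v=1: → [17,29); WM=23
i=21 t=19 v=4: DROP (t<23-1); WM=23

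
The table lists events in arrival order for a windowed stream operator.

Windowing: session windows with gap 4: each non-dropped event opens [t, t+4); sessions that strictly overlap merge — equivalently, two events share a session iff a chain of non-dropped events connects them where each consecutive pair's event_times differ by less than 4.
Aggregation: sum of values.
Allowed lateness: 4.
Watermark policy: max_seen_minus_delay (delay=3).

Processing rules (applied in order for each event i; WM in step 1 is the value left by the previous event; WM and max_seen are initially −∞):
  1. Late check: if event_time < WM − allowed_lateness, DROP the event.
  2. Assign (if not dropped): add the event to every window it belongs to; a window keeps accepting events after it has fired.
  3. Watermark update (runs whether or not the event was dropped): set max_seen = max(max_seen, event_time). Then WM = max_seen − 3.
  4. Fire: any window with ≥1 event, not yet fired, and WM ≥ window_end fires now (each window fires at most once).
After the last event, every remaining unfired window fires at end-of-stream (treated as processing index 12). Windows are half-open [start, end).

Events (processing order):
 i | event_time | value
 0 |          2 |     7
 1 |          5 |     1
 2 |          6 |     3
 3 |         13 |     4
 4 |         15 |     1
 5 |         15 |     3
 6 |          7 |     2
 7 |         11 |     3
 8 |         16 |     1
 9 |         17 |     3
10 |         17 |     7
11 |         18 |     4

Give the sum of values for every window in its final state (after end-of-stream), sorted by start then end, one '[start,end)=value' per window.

[2,10)=11 [11,22)=26

i=0 t=2 v=7: → [2,6); WM=-1
i=1 t=5 v=1: → [2,9); WM=2
i=2 t=6 v=3: → [2,10); WM=3
i=3 t=13 v=4: → [13,17); WM=10
i=4 t=15 v=1: → [13,19); WM=12
i=5 t=15 v=3: → [13,19); WM=12
i=6 t=7 v=2: DROP (t<12-4); WM=12
i=7 t=11 v=3: → [11,19); WM=12
i=8 t=16 v=1: → [11,20); WM=13
i=9 t=17 v=3: → [11,21); WM=14
i=10 t=17 v=7: → [11,21); WM=14
i=11 t=18 v=4: → [11,22); WM=15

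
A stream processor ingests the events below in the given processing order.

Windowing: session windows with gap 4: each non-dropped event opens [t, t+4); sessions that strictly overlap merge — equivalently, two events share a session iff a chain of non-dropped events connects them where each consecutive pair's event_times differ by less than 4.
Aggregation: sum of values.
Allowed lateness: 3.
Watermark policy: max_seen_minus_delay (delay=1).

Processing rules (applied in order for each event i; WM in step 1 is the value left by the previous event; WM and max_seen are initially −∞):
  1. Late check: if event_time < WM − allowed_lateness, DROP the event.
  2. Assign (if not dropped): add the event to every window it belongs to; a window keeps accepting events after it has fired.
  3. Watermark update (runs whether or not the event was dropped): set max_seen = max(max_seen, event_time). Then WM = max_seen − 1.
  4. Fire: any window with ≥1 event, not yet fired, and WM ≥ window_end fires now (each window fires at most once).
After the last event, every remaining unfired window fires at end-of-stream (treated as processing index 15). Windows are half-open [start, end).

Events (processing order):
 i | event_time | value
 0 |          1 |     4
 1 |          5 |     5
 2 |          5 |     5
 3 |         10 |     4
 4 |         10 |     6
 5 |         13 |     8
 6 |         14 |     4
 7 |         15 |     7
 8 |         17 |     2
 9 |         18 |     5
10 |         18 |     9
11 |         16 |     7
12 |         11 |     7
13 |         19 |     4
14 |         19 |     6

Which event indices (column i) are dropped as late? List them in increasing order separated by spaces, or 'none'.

i=0 t=1 v=4: → [1,5); WM=0
i=1 t=5 v=5: → [5,9); WM=4
i=2 t=5 v=5: → [5,9); WM=4
i=3 t=10 v=4: → [10,14); WM=9
i=4 t=10 v=6: → [10,14); WM=9
i=5 t=13 v=8: → [10,17); WM=12
i=6 t=14 v=4: → [10,18); WM=13
i=7 t=15 v=7: → [10,19); WM=14
i=8 t=17 v=2: → [10,21); WM=16
i=9 t=18 v=5: → [10,22); WM=17
i=10 t=18 v=9: → [10,22); WM=17
i=11 t=16 v=7: → [10,22); WM=17
i=12 t=11 v=7: DROP (t<17-3); WM=17
i=13 t=19 v=4: → [10,23); WM=18
i=14 t=19 v=6: → [10,23); WM=18

12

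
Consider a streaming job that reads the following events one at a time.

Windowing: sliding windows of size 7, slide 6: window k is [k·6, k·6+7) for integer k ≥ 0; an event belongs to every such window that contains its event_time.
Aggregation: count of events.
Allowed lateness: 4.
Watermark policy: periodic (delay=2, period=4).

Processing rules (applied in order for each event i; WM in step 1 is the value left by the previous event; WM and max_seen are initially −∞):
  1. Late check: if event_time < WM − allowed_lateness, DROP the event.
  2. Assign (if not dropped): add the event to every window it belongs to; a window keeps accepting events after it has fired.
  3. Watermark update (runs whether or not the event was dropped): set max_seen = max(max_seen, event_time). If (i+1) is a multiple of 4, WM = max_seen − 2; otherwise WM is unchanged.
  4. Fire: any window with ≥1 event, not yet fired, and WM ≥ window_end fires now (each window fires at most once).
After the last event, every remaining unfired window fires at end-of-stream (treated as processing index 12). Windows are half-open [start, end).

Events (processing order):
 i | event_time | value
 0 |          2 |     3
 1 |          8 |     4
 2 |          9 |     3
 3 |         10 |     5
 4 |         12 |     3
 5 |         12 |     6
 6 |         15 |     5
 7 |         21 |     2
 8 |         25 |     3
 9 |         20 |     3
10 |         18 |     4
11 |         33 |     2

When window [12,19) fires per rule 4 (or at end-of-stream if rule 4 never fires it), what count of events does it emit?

i=0 t=2 v=3: → [0,7); WM=−∞
i=1 t=8 v=4: → [6,13); WM=−∞
i=2 t=9 v=3: → [6,13); WM=−∞
i=3 t=10 v=5: → [6,13); WM=8; [0,7) fires=1
i=4 t=12 v=3: → [12,19),[6,13); WM=8
i=5 t=12 v=6: → [12,19),[6,13); WM=8
i=6 t=15 v=5: → [12,19); WM=8
i=7 t=21 v=2: → [18,25); WM=19; [6,13) fires=5 [12,19) fires=3
i=8 t=25 v=3: → [24,31); WM=19
i=9 t=20 v=3: → [18,25); WM=19
i=10 t=18 v=4: → [18,25),[12,19); WM=19
i=11 t=33 v=2: → [30,37); WM=31; [18,25) fires=3 [24,31) fires=1

3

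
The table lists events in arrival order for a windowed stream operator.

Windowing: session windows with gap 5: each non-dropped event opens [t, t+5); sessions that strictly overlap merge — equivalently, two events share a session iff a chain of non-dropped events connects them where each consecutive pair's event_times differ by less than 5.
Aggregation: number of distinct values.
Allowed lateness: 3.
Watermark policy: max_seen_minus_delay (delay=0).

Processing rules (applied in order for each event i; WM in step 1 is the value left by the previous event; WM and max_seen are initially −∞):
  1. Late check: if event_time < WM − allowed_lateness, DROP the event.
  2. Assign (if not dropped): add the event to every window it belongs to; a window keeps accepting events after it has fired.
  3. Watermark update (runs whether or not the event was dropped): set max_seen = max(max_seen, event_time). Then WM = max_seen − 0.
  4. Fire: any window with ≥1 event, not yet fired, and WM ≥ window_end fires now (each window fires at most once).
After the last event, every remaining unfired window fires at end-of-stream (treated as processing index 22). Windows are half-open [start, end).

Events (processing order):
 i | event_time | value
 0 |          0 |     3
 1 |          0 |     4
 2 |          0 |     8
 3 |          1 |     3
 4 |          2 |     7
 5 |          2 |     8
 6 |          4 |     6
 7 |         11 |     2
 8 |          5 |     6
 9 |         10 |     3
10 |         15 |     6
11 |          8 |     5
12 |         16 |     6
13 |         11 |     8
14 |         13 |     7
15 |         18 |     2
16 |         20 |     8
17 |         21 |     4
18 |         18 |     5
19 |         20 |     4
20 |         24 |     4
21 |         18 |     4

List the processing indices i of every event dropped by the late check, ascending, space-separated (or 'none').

i=0 t=0 v=3: → [0,5); WM=0
i=1 t=0 v=4: → [0,5); WM=0
i=2 t=0 v=8: → [0,5); WM=0
i=3 t=1 v=3: → [0,6); WM=1
i=4 t=2 v=7: → [0,7); WM=2
i=5 t=2 v=8: → [0,7); WM=2
i=6 t=4 v=6: → [0,9); WM=4
i=7 t=11 v=2: → [11,16); WM=11
i=8 t=5 v=6: DROP (t<11-3); WM=11
i=9 t=10 v=3: → [10,16); WM=11
i=10 t=15 v=6: → [10,20); WM=15
i=11 t=8 v=5: DROP (t<15-3); WM=15
i=12 t=16 v=6: → [10,21); WM=16
i=13 t=11 v=8: DROP (t<16-3); WM=16
i=14 t=13 v=7: → [10,21); WM=16
i=15 t=18 v=2: → [10,23); WM=18
i=16 t=20 v=8: → [10,25); WM=20
i=17 t=21 v=4: → [10,26); WM=21
i=18 t=18 v=5: → [10,26); WM=21
i=19 t=20 v=4: → [10,26); WM=21
i=20 t=24 v=4: → [10,29); WM=24
i=21 t=18 v=4: DROP (t<24-3); WM=24

8 11 13 21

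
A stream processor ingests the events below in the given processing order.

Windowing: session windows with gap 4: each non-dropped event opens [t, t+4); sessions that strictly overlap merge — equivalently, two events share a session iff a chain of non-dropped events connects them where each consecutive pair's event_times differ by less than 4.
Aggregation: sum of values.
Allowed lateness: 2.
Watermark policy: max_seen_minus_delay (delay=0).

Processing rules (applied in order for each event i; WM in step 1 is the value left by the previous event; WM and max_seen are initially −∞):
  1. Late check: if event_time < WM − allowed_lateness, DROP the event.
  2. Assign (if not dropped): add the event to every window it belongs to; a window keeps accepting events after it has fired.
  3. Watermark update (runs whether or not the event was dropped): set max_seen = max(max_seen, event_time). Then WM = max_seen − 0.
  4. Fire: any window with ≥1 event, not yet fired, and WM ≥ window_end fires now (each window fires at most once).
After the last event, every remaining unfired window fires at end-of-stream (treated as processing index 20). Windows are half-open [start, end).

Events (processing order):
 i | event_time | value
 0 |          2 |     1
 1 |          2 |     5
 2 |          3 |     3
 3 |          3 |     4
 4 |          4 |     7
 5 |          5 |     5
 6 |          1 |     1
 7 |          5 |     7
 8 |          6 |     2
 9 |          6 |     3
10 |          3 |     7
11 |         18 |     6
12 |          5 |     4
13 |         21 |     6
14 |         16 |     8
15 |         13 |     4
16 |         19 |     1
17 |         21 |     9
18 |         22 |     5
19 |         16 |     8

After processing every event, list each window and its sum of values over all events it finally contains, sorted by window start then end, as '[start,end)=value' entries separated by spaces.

i=0 t=2 v=1: → [2,6); WM=2
i=1 t=2 v=5: → [2,6); WM=2
i=2 t=3 v=3: → [2,7); WM=3
i=3 t=3 v=4: → [2,7); WM=3
i=4 t=4 v=7: → [2,8); WM=4
i=5 t=5 v=5: → [2,9); WM=5
i=6 t=1 v=1: DROP (t<5-2); WM=5
i=7 t=5 v=7: → [2,9); WM=5
i=8 t=6 v=2: → [2,10); WM=6
i=9 t=6 v=3: → [2,10); WM=6
i=10 t=3 v=7: DROP (t<6-2); WM=6
i=11 t=18 v=6: → [18,22); WM=18
i=12 t=5 v=4: DROP (t<18-2); WM=18
i=13 t=21 v=6: → [18,25); WM=21
i=14 t=16 v=8: DROP (t<21-2); WM=21
i=15 t=13 v=4: DROP (t<21-2); WM=21
i=16 t=19 v=1: → [18,25); WM=21
i=17 t=21 v=9: → [18,25); WM=21
i=18 t=22 v=5: → [18,26); WM=22
i=19 t=16 v=8: DROP (t<22-2); WM=22

[2,10)=37 [18,26)=27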